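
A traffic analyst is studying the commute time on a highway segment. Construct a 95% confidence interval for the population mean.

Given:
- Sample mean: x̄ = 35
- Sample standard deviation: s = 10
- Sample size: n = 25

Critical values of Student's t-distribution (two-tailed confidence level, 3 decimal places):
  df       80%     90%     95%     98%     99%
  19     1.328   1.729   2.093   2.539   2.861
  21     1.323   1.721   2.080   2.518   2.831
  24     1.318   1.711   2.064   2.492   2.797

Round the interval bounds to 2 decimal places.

The population standard deviation σ is unknown (only the sample standard deviation s is given), so use a t-interval with df = n - 1 = 25 - 1 = 24.

For 95% confidence with df = 24, t* = 2.064 (from t-table)

Standard error: SE = s/√n = 10/√25 = 2.000000

Margin of error: E = t* × SE = 2.064 × 2.000000 = 4.1280

T-interval: x̄ ± E = 35 ± 4.1280 = (30.8720, 39.1280)

Rounded to 2 decimal places:

(30.87, 39.13)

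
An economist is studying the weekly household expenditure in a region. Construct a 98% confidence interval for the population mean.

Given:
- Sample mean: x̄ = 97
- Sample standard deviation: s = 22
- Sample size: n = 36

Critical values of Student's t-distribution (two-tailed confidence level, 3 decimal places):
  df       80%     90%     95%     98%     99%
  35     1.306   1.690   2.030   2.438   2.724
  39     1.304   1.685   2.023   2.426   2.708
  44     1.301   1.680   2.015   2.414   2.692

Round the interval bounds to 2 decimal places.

The population standard deviation σ is unknown (only the sample standard deviation s is given), so use a t-interval with df = n - 1 = 36 - 1 = 35.

For 98% confidence with df = 35, t* = 2.438 (from t-table)

Standard error: SE = s/√n = 22/√36 = 3.666667

Margin of error: E = t* × SE = 2.438 × 3.666667 = 8.9393

T-interval: x̄ ± E = 97 ± 8.9393 = (88.0607, 105.9393)

Rounded to 2 decimal places:

(88.06, 105.94)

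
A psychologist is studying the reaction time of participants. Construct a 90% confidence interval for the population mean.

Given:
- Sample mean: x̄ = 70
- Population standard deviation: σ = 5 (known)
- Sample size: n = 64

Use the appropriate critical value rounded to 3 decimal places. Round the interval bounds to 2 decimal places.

The population standard deviation σ is known, so use a z-interval (standard normal critical value).

For 90% confidence, z* = 1.645 (from standard normal table)

Standard error: SE = σ/√n = 5/√64 = 0.625000

Margin of error: E = z* × SE = 1.645 × 0.625000 = 1.0281

Z-interval: x̄ ± E = 70 ± 1.0281 = (68.9719, 71.0281)

Rounded to 2 decimal places:

(68.97, 71.03)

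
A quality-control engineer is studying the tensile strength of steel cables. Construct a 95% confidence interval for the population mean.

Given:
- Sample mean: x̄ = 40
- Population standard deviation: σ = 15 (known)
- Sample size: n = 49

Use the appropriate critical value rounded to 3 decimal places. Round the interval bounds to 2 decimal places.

The population standard deviation σ is known, so use a z-interval (standard normal critical value).

For 95% confidence, z* = 1.96 (from standard normal table)

Standard error: SE = σ/√n = 15/√49 = 2.142857

Margin of error: E = z* × SE = 1.96 × 2.142857 = 4.2000

Z-interval: x̄ ± E = 40 ± 4.2000 = (35.8000, 44.2000)

Rounded to 2 decimal places:

(35.80, 44.20)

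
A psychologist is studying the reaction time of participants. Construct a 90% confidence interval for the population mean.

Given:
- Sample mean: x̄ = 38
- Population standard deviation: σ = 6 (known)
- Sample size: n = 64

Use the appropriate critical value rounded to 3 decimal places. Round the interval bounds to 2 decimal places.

The population standard deviation σ is known, so use a z-interval (standard normal critical value).

For 90% confidence, z* = 1.645 (from standard normal table)

Standard error: SE = σ/√n = 6/√64 = 0.750000

Margin of error: E = z* × SE = 1.645 × 0.750000 = 1.2338

Z-interval: x̄ ± E = 38 ± 1.2338 = (36.7662, 39.2338)

Rounded to 2 decimal places:

(36.77, 39.23)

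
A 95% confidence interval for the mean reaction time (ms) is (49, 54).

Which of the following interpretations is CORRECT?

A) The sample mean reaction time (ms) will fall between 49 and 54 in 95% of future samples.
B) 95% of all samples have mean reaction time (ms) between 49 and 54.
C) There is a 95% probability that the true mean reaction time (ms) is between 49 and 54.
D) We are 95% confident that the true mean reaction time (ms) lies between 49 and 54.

A confidence interval represents our confidence in the procedure, not a probability statement about the parameter.

Key concept: If we repeated this sampling process many times and computed a 95% CI each time, about 95% of those intervals would contain the true population parameter.

For this specific interval (49, 54):
- Midpoint (point estimate): 51.5
- Margin of error: 2.5

The correct interpretation is the one stating confidence that the true parameter lies in the interval — option D.

D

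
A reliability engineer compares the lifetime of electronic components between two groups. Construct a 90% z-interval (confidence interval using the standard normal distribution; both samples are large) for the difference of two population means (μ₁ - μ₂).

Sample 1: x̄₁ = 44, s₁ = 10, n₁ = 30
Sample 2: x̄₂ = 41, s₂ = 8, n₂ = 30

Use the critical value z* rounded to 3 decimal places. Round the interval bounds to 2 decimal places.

Both samples are large (n₁ = 30 ≥ 30, n₂ = 30 ≥ 30), so a z-interval for the difference of means applies.

Point estimate: x̄₁ - x̄₂ = 44 - 41 = 3

Standard error: SE = √(s₁²/n₁ + s₂²/n₂)
= √(10²/30 + 8²/30)
= √(3.333333 + 2.133333)
= 2.338090

For 90% confidence, z* = 1.645 (from standard normal table)
Margin of error: E = z* × SE = 1.645 × 2.338090 = 3.8462

Z-interval: (x̄₁ - x̄₂) ± E = 3 ± 3.8462 = (-0.8462, 6.8462)

Rounded to 2 decimal places:

(-0.85, 6.85)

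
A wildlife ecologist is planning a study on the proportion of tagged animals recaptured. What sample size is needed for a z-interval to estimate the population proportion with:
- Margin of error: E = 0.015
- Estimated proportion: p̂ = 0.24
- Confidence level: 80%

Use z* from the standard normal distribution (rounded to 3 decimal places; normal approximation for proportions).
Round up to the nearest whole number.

Using z* for proportion z-interval (normal approximation).

For 80% confidence, z* = 1.282 (from standard normal table)

Sample size formula for proportion z-interval: n = z*²p̂(1-p̂)/E²

n = 1.282² × 0.24 × 0.76 / 0.015²
  = 1.643524 × 0.1824 / 0.000225
  = 1332.3501

Round up to the nearest whole number: n = 1333

1333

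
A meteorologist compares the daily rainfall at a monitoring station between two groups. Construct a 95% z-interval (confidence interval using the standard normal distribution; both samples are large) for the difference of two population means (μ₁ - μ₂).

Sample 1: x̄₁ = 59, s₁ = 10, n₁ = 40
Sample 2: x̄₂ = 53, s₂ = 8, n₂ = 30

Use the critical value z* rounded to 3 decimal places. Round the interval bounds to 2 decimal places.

Both samples are large (n₁ = 40 ≥ 30, n₂ = 30 ≥ 30), so a z-interval for the difference of means applies.

Point estimate: x̄₁ - x̄₂ = 59 - 53 = 6

Standard error: SE = √(s₁²/n₁ + s₂²/n₂)
= √(10²/40 + 8²/30)
= √(2.500000 + 2.133333)
= 2.152518

For 95% confidence, z* = 1.96 (from standard normal table)
Margin of error: E = z* × SE = 1.96 × 2.152518 = 4.2189

Z-interval: (x̄₁ - x̄₂) ± E = 6 ± 4.2189 = (1.7811, 10.2189)

Rounded to 2 decimal places:

(1.78, 10.22)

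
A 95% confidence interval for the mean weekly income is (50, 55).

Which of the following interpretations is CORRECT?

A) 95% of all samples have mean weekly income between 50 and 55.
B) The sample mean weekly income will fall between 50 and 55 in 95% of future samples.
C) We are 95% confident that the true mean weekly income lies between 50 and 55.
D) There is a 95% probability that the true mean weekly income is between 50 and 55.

A confidence interval represents our confidence in the procedure, not a probability statement about the parameter.

Key concept: If we repeated this sampling process many times and computed a 95% CI each time, about 95% of those intervals would contain the true population parameter.

For this specific interval (50, 55):
- Midpoint (point estimate): 52.5
- Margin of error: 2.5

The correct interpretation is the one stating confidence that the true parameter lies in the interval — option C.

C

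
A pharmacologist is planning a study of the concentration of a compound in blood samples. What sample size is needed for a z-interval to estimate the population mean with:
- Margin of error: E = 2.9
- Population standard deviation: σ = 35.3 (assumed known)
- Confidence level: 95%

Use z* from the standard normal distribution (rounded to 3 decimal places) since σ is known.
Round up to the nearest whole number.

Using z* since population σ is known (z-interval formula).

For 95% confidence, z* = 1.96 (from standard normal table)

Sample size formula for z-interval: n = (z*σ/E)²

n = (1.96 × 35.3 / 2.9)²
  = (23.857931)²
  = 569.2009

Round up to the nearest whole number: n = 570

570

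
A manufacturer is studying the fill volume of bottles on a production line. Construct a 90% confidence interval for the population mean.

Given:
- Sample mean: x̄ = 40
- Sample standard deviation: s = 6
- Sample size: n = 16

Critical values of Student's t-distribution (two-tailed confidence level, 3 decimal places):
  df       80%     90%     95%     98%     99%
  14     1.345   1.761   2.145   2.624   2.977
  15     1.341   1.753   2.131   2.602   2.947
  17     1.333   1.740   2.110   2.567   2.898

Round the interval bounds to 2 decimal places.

The population standard deviation σ is unknown (only the sample standard deviation s is given), so use a t-interval with df = n - 1 = 16 - 1 = 15.

For 90% confidence with df = 15, t* = 1.753 (from t-table)

Standard error: SE = s/√n = 6/√16 = 1.500000

Margin of error: E = t* × SE = 1.753 × 1.500000 = 2.6295

T-interval: x̄ ± E = 40 ± 2.6295 = (37.3705, 42.6295)

Rounded to 2 decimal places:

(37.37, 42.63)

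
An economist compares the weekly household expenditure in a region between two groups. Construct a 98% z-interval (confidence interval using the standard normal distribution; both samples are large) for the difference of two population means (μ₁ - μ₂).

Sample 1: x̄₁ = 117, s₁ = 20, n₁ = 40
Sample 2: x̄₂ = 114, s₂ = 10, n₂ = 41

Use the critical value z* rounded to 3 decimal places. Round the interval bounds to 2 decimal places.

Both samples are large (n₁ = 40 ≥ 30, n₂ = 41 ≥ 30), so a z-interval for the difference of means applies.

Point estimate: x̄₁ - x̄₂ = 117 - 114 = 3

Standard error: SE = √(s₁²/n₁ + s₂²/n₂)
= √(20²/40 + 10²/41)
= √(10.000000 + 2.439024)
= 3.526900

For 98% confidence, z* = 2.326 (from standard normal table)
Margin of error: E = z* × SE = 2.326 × 3.526900 = 8.2036

Z-interval: (x̄₁ - x̄₂) ± E = 3 ± 8.2036 = (-5.2036, 11.2036)

Rounded to 2 decimal places:

(-5.20, 11.20)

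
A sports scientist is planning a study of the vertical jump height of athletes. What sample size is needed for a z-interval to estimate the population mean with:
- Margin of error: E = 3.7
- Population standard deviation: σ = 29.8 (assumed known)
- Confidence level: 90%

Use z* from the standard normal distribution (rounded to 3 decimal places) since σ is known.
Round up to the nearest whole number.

Using z* since population σ is known (z-interval formula).

For 90% confidence, z* = 1.645 (from standard normal table)

Sample size formula for z-interval: n = (z*σ/E)²

n = (1.645 × 29.8 / 3.7)²
  = (13.248919)²
  = 175.5339

Round up to the nearest whole number: n = 176

176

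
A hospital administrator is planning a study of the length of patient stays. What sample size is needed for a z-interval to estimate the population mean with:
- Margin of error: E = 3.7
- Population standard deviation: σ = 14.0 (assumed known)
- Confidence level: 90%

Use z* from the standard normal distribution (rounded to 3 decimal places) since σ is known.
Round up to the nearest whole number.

Using z* since population σ is known (z-interval formula).

For 90% confidence, z* = 1.645 (from standard normal table)

Sample size formula for z-interval: n = (z*σ/E)²

n = (1.645 × 14.0 / 3.7)²
  = (6.224324)²
  = 38.7422

Round up to the nearest whole number: n = 39

39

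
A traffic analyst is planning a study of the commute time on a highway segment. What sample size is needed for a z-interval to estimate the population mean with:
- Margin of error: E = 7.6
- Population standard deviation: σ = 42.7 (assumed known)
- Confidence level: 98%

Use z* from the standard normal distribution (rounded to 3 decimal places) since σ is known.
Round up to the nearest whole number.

Using z* since population σ is known (z-interval formula).

For 98% confidence, z* = 2.326 (from standard normal table)

Sample size formula for z-interval: n = (z*σ/E)²

n = (2.326 × 42.7 / 7.6)²
  = (13.068447)²
  = 170.7843

Round up to the nearest whole number: n = 171

171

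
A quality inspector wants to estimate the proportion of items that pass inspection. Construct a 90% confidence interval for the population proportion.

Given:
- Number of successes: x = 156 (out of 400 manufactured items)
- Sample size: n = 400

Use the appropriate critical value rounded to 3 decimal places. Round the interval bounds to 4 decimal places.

Sample proportion: p̂ = 156/400 = 0.390000

Check conditions for normal approximation:
  np̂ = 156 ≥ 10 ✓
  n(1-p̂) = 244 ≥ 10 ✓

The sample is large enough, so use a z-interval (normal approximation) for the proportion.

For 90% confidence, z* = 1.645 (from standard normal table)

Standard error: SE = √(p̂(1-p̂)/n) = √(0.390000×0.610000/400) = 0.02438750

Margin of error: E = z* × SE = 1.645 × 0.02438750 = 0.040117

Z-interval: p̂ ± E = 0.390000 ± 0.040117 = (0.349883, 0.430117)

Rounded to 4 decimal places:

(0.3499, 0.4301)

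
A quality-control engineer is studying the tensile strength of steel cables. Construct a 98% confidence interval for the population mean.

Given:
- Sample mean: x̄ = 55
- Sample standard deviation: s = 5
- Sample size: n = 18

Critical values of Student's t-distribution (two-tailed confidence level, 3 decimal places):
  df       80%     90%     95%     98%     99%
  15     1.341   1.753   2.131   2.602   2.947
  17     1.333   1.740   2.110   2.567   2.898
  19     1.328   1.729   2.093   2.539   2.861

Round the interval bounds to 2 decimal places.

The population standard deviation σ is unknown (only the sample standard deviation s is given), so use a t-interval with df = n - 1 = 18 - 1 = 17.

For 98% confidence with df = 17, t* = 2.567 (from t-table)

Standard error: SE = s/√n = 5/√18 = 1.178511

Margin of error: E = t* × SE = 2.567 × 1.178511 = 3.0252

T-interval: x̄ ± E = 55 ± 3.0252 = (51.9748, 58.0252)

Rounded to 2 decimal places:

(51.97, 58.03)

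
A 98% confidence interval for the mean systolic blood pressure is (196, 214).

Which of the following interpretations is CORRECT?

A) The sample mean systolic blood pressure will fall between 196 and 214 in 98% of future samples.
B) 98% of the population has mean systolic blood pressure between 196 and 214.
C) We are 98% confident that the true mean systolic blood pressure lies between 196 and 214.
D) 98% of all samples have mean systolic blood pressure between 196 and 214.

A confidence interval represents our confidence in the procedure, not a probability statement about the parameter.

Key concept: If we repeated this sampling process many times and computed a 98% CI each time, about 98% of those intervals would contain the true population parameter.

For this specific interval (196, 214):
- Midpoint (point estimate): 205
- Margin of error: 9

The correct interpretation is the one stating confidence that the true parameter lies in the interval — option C.

C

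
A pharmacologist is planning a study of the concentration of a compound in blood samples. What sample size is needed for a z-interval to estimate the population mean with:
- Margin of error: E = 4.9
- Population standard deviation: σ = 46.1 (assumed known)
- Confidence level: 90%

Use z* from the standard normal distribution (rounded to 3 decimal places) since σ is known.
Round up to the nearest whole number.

Using z* since population σ is known (z-interval formula).

For 90% confidence, z* = 1.645 (from standard normal table)

Sample size formula for z-interval: n = (z*σ/E)²

n = (1.645 × 46.1 / 4.9)²
  = (15.476429)²
  = 239.5198

Round up to the nearest whole number: n = 240

240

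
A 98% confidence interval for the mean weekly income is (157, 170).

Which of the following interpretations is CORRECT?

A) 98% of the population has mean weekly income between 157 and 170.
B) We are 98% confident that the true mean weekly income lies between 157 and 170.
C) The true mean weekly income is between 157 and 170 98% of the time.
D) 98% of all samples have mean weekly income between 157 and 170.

A confidence interval represents our confidence in the procedure, not a probability statement about the parameter.

Key concept: If we repeated this sampling process many times and computed a 98% CI each time, about 98% of those intervals would contain the true population parameter.

For this specific interval (157, 170):
- Midpoint (point estimate): 163.5
- Margin of error: 6.5

The correct interpretation is the one stating confidence that the true parameter lies in the interval — option B.

B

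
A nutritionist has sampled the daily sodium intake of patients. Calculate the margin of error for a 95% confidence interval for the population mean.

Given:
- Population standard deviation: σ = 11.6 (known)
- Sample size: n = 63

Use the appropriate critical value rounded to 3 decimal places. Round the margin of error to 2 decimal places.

The population standard deviation σ is known, so use the z-interval margin of error formula.

For 95% confidence, z* = 1.96 (from standard normal table)

Margin of error formula for z-interval: E = z* × σ/√n

E = 1.96 × 11.6/√63
  = 1.96 × 1.461463
  = 2.8645

Rounded to 2 decimal places:

2.86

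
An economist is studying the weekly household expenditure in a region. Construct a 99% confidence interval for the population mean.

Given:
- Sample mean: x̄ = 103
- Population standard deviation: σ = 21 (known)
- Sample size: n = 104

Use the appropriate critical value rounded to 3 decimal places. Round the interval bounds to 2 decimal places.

The population standard deviation σ is known, so use a z-interval (standard normal critical value).

For 99% confidence, z* = 2.576 (from standard normal table)

Standard error: SE = σ/√n = 21/√104 = 2.059219

Margin of error: E = z* × SE = 2.576 × 2.059219 = 5.3045

Z-interval: x̄ ± E = 103 ± 5.3045 = (97.6955, 108.3045)

Rounded to 2 decimal places:

(97.70, 108.30)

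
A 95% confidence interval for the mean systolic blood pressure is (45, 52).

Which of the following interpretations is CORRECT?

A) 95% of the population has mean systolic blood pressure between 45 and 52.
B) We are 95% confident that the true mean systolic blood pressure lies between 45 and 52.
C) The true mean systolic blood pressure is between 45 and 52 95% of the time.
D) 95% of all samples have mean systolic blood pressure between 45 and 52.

A confidence interval represents our confidence in the procedure, not a probability statement about the parameter.

Key concept: If we repeated this sampling process many times and computed a 95% CI each time, about 95% of those intervals would contain the true population parameter.

For this specific interval (45, 52):
- Midpoint (point estimate): 48.5
- Margin of error: 3.5

The correct interpretation is the one stating confidence that the true parameter lies in the interval — option B.

B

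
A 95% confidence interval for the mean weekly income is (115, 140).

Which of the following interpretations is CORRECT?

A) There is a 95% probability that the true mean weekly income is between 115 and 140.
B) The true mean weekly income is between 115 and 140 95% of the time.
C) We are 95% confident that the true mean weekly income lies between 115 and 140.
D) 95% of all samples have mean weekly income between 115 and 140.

A confidence interval represents our confidence in the procedure, not a probability statement about the parameter.

Key concept: If we repeated this sampling process many times and computed a 95% CI each time, about 95% of those intervals would contain the true population parameter.

For this specific interval (115, 140):
- Midpoint (point estimate): 127.5
- Margin of error: 12.5

The correct interpretation is the one stating confidence that the true parameter lies in the interval — option C.

C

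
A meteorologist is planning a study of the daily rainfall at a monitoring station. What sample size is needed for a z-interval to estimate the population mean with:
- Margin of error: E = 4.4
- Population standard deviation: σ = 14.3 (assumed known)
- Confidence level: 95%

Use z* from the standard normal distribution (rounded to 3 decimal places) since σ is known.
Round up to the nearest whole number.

Using z* since population σ is known (z-interval formula).

For 95% confidence, z* = 1.96 (from standard normal table)

Sample size formula for z-interval: n = (z*σ/E)²

n = (1.96 × 14.3 / 4.4)²
  = (6.370000)²
  = 40.5769

Round up to the nearest whole number: n = 41

41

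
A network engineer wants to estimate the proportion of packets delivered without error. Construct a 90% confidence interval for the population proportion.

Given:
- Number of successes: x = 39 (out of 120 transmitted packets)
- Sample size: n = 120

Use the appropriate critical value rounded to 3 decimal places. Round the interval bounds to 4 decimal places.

Sample proportion: p̂ = 39/120 = 0.325000

Check conditions for normal approximation:
  np̂ = 39 ≥ 10 ✓
  n(1-p̂) = 81 ≥ 10 ✓

The sample is large enough, so use a z-interval (normal approximation) for the proportion.

For 90% confidence, z* = 1.645 (from standard normal table)

Standard error: SE = √(p̂(1-p̂)/n) = √(0.325000×0.675000/120) = 0.04275658

Margin of error: E = z* × SE = 1.645 × 0.04275658 = 0.070335

Z-interval: p̂ ± E = 0.325000 ± 0.070335 = (0.254665, 0.395335)

Rounded to 4 decimal places:

(0.2547, 0.3953)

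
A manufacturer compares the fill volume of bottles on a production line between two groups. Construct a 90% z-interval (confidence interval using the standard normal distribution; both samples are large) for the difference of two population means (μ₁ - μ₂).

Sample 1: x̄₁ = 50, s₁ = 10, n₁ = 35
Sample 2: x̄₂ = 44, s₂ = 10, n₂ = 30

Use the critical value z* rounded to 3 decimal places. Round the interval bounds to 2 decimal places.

Both samples are large (n₁ = 35 ≥ 30, n₂ = 30 ≥ 30), so a z-interval for the difference of means applies.

Point estimate: x̄₁ - x̄₂ = 50 - 44 = 6

Standard error: SE = √(s₁²/n₁ + s₂²/n₂)
= √(10²/35 + 10²/30)
= √(2.857143 + 3.333333)
= 2.488067

For 90% confidence, z* = 1.645 (from standard normal table)
Margin of error: E = z* × SE = 1.645 × 2.488067 = 4.0929

Z-interval: (x̄₁ - x̄₂) ± E = 6 ± 4.0929 = (1.9071, 10.0929)

Rounded to 2 decimal places:

(1.91, 10.09)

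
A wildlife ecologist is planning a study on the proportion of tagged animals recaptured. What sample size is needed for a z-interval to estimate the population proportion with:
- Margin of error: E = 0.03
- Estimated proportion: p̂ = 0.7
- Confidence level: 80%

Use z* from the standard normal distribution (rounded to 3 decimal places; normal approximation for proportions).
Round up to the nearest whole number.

Using z* for proportion z-interval (normal approximation).

For 80% confidence, z* = 1.282 (from standard normal table)

Sample size formula for proportion z-interval: n = z*²p̂(1-p̂)/E²

n = 1.282² × 0.7 × 0.3 / 0.03²
  = 1.643524 × 0.21 / 0.0009
  = 383.4889

Round up to the nearest whole number: n = 384

384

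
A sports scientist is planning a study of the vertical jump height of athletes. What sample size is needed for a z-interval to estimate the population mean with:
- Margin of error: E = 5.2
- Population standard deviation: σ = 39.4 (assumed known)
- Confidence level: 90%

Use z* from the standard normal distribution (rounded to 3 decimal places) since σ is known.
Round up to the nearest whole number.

Using z* since population σ is known (z-interval formula).

For 90% confidence, z* = 1.645 (from standard normal table)

Sample size formula for z-interval: n = (z*σ/E)²

n = (1.645 × 39.4 / 5.2)²
  = (12.464038)²
  = 155.3523

Round up to the nearest whole number: n = 156

156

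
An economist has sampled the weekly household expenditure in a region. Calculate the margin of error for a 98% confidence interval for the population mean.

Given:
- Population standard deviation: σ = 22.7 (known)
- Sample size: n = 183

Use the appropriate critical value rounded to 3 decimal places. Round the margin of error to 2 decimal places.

The population standard deviation σ is known, so use the z-interval margin of error formula.

For 98% confidence, z* = 2.326 (from standard normal table)

Margin of error formula for z-interval: E = z* × σ/√n

E = 2.326 × 22.7/√183
  = 2.326 × 1.678032
  = 3.9031

Rounded to 2 decimal places:

3.90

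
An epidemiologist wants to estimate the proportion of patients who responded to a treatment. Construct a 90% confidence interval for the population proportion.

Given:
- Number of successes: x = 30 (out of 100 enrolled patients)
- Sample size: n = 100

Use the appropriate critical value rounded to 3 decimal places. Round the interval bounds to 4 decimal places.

Sample proportion: p̂ = 30/100 = 0.300000

Check conditions for normal approximation:
  np̂ = 30 ≥ 10 ✓
  n(1-p̂) = 70 ≥ 10 ✓

The sample is large enough, so use a z-interval (normal approximation) for the proportion.

For 90% confidence, z* = 1.645 (from standard normal table)

Standard error: SE = √(p̂(1-p̂)/n) = √(0.300000×0.700000/100) = 0.04582576

Margin of error: E = z* × SE = 1.645 × 0.04582576 = 0.075383

Z-interval: p̂ ± E = 0.300000 ± 0.075383 = (0.224617, 0.375383)

Rounded to 4 decimal places:

(0.2246, 0.3754)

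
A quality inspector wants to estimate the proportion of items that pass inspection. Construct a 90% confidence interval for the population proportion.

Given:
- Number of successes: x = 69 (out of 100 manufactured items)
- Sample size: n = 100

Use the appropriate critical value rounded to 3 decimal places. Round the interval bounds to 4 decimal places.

Sample proportion: p̂ = 69/100 = 0.690000

Check conditions for normal approximation:
  np̂ = 69 ≥ 10 ✓
  n(1-p̂) = 31 ≥ 10 ✓

The sample is large enough, so use a z-interval (normal approximation) for the proportion.

For 90% confidence, z* = 1.645 (from standard normal table)

Standard error: SE = √(p̂(1-p̂)/n) = √(0.690000×0.310000/100) = 0.04624932

Margin of error: E = z* × SE = 1.645 × 0.04624932 = 0.076080

Z-interval: p̂ ± E = 0.690000 ± 0.076080 = (0.613920, 0.766080)

Rounded to 4 decimal places:

(0.6139, 0.7661)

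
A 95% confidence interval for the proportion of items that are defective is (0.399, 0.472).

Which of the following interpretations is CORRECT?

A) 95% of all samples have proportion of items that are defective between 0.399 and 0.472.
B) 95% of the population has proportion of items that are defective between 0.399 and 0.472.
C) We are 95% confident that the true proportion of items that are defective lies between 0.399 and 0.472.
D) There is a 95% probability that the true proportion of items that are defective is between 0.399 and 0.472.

A confidence interval represents our confidence in the procedure, not a probability statement about the parameter.

Key concept: If we repeated this sampling process many times and computed a 95% CI each time, about 95% of those intervals would contain the true population parameter.

For this specific interval (0.399, 0.472):
- Midpoint (point estimate): 0.4355
- Margin of error: 0.0365

The correct interpretation is the one stating confidence that the true parameter lies in the interval — option C.

C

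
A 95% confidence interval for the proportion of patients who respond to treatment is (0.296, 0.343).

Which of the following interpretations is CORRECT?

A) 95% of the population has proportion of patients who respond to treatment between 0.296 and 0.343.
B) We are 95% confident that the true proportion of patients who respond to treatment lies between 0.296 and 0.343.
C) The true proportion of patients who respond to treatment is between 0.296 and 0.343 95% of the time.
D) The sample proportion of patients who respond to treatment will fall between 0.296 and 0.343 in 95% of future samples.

A confidence interval represents our confidence in the procedure, not a probability statement about the parameter.

Key concept: If we repeated this sampling process many times and computed a 95% CI each time, about 95% of those intervals would contain the true population parameter.

For this specific interval (0.296, 0.343):
- Midpoint (point estimate): 0.3195
- Margin of error: 0.0235

The correct interpretation is the one stating confidence that the true parameter lies in the interval — option B.

B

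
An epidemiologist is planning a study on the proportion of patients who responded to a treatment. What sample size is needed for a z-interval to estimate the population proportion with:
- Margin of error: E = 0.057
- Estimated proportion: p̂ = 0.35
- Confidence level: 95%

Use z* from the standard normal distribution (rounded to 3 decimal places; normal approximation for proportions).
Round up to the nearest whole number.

Using z* for proportion z-interval (normal approximation).

For 95% confidence, z* = 1.96 (from standard normal table)

Sample size formula for proportion z-interval: n = z*²p̂(1-p̂)/E²

n = 1.96² × 0.35 × 0.65 / 0.057²
  = 3.8416 × 0.2275 / 0.003249
  = 268.9948

Round up to the nearest whole number: n = 269

269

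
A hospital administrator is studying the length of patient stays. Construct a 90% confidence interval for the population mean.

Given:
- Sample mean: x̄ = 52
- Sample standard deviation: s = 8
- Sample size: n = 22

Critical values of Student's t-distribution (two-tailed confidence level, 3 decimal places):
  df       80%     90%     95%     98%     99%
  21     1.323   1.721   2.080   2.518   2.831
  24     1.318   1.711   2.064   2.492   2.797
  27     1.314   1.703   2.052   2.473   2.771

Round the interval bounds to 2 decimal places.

The population standard deviation σ is unknown (only the sample standard deviation s is given), so use a t-interval with df = n - 1 = 22 - 1 = 21.

For 90% confidence with df = 21, t* = 1.721 (from t-table)

Standard error: SE = s/√n = 8/√22 = 1.705606

Margin of error: E = t* × SE = 1.721 × 1.705606 = 2.9353

T-interval: x̄ ± E = 52 ± 2.9353 = (49.0647, 54.9353)

Rounded to 2 decimal places:

(49.06, 54.94)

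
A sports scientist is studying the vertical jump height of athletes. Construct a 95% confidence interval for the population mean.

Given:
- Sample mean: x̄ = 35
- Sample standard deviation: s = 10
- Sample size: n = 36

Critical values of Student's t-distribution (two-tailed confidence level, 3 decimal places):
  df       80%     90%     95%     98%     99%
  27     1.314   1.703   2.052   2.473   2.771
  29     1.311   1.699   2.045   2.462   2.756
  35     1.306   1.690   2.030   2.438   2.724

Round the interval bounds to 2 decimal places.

The population standard deviation σ is unknown (only the sample standard deviation s is given), so use a t-interval with df = n - 1 = 36 - 1 = 35.

For 95% confidence with df = 35, t* = 2.030 (from t-table)

Standard error: SE = s/√n = 10/√36 = 1.666667

Margin of error: E = t* × SE = 2.030 × 1.666667 = 3.3833

T-interval: x̄ ± E = 35 ± 3.3833 = (31.6167, 38.3833)

Rounded to 2 decimal places:

(31.62, 38.38)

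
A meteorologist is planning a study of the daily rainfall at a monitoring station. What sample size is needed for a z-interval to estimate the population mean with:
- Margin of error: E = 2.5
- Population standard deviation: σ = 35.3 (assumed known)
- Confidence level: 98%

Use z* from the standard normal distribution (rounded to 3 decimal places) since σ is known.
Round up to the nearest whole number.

Using z* since population σ is known (z-interval formula).

For 98% confidence, z* = 2.326 (from standard normal table)

Sample size formula for z-interval: n = (z*σ/E)²

n = (2.326 × 35.3 / 2.5)²
  = (32.843120)²
  = 1078.6705

Round up to the nearest whole number: n = 1079

1079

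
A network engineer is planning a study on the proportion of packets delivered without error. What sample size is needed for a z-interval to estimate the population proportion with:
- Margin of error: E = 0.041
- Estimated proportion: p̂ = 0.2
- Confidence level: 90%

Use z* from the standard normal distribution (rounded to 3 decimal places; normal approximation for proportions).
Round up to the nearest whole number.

Using z* for proportion z-interval (normal approximation).

For 90% confidence, z* = 1.645 (from standard normal table)

Sample size formula for proportion z-interval: n = z*²p̂(1-p̂)/E²

n = 1.645² × 0.2 × 0.8 / 0.041²
  = 2.706025 × 0.16 / 0.001681
  = 257.5634

Round up to the nearest whole number: n = 258

258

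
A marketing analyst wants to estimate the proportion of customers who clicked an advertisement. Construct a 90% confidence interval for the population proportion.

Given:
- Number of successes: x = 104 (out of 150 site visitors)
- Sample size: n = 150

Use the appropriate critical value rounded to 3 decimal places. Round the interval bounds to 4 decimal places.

Sample proportion: p̂ = 104/150 = 0.693333

Check conditions for normal approximation:
  np̂ = 104 ≥ 10 ✓
  n(1-p̂) = 46 ≥ 10 ✓

The sample is large enough, so use a z-interval (normal approximation) for the proportion.

For 90% confidence, z* = 1.645 (from standard normal table)

Standard error: SE = √(p̂(1-p̂)/n) = √(0.693333×0.306667/150) = 0.03764946

Margin of error: E = z* × SE = 1.645 × 0.03764946 = 0.061933

Z-interval: p̂ ± E = 0.693333 ± 0.061933 = (0.631400, 0.755267)

Rounded to 4 decimal places:

(0.6314, 0.7553)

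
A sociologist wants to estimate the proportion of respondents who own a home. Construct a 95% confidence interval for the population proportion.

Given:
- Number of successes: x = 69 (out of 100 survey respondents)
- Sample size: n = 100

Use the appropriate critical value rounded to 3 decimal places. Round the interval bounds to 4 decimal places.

Sample proportion: p̂ = 69/100 = 0.690000

Check conditions for normal approximation:
  np̂ = 69 ≥ 10 ✓
  n(1-p̂) = 31 ≥ 10 ✓

The sample is large enough, so use a z-interval (normal approximation) for the proportion.

For 95% confidence, z* = 1.96 (from standard normal table)

Standard error: SE = √(p̂(1-p̂)/n) = √(0.690000×0.310000/100) = 0.04624932

Margin of error: E = z* × SE = 1.96 × 0.04624932 = 0.090649

Z-interval: p̂ ± E = 0.690000 ± 0.090649 = (0.599351, 0.780649)

Rounded to 4 decimal places:

(0.5994, 0.7806)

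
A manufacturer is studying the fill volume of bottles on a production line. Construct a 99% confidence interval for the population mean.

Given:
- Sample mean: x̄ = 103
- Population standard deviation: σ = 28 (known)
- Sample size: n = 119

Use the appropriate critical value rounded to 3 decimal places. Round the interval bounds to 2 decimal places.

The population standard deviation σ is known, so use a z-interval (standard normal critical value).

For 99% confidence, z* = 2.576 (from standard normal table)

Standard error: SE = σ/√n = 28/√119 = 2.566756

Margin of error: E = z* × SE = 2.576 × 2.566756 = 6.6120

Z-interval: x̄ ± E = 103 ± 6.6120 = (96.3880, 109.6120)

Rounded to 2 decimal places:

(96.39, 109.61)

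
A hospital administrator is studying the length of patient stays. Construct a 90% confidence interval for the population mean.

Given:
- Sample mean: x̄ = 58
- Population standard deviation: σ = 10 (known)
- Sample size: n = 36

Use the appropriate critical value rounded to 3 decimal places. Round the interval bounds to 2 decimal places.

The population standard deviation σ is known, so use a z-interval (standard normal critical value).

For 90% confidence, z* = 1.645 (from standard normal table)

Standard error: SE = σ/√n = 10/√36 = 1.666667

Margin of error: E = z* × SE = 1.645 × 1.666667 = 2.7417

Z-interval: x̄ ± E = 58 ± 2.7417 = (55.2583, 60.7417)

Rounded to 2 decimal places:

(55.26, 60.74)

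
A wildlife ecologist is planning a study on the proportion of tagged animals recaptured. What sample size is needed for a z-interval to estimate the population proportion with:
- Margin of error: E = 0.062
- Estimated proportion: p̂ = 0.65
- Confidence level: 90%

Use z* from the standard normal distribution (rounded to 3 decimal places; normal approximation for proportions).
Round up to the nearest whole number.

Using z* for proportion z-interval (normal approximation).

For 90% confidence, z* = 1.645 (from standard normal table)

Sample size formula for proportion z-interval: n = z*²p̂(1-p̂)/E²

n = 1.645² × 0.65 × 0.35 / 0.062²
  = 2.706025 × 0.2275 / 0.003844
  = 160.1511

Round up to the nearest whole number: n = 161

161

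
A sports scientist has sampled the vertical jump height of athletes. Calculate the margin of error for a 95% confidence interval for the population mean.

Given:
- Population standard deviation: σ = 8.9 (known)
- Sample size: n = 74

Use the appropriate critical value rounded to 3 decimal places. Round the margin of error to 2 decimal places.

The population standard deviation σ is known, so use the z-interval margin of error formula.

For 95% confidence, z* = 1.96 (from standard normal table)

Margin of error formula for z-interval: E = z* × σ/√n

E = 1.96 × 8.9/√74
  = 1.96 × 1.034604
  = 2.0278

Rounded to 2 decimal places:

2.03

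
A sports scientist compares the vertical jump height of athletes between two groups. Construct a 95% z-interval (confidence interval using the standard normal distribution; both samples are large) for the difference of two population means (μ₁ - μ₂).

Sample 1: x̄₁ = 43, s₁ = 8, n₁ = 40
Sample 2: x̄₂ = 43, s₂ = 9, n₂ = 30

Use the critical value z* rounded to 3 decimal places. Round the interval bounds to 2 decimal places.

Both samples are large (n₁ = 40 ≥ 30, n₂ = 30 ≥ 30), so a z-interval for the difference of means applies.

Point estimate: x̄₁ - x̄₂ = 43 - 43 = 0

Standard error: SE = √(s₁²/n₁ + s₂²/n₂)
= √(8²/40 + 9²/30)
= √(1.600000 + 2.700000)
= 2.073644

For 95% confidence, z* = 1.96 (from standard normal table)
Margin of error: E = z* × SE = 1.96 × 2.073644 = 4.0643

Z-interval: (x̄₁ - x̄₂) ± E = 0 ± 4.0643 = (-4.0643, 4.0643)

Rounded to 2 decimal places:

(-4.06, 4.06)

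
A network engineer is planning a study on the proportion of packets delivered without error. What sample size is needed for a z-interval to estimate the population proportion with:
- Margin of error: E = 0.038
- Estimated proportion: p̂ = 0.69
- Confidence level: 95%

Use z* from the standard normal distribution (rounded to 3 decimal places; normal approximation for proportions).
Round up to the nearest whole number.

Using z* for proportion z-interval (normal approximation).

For 95% confidence, z* = 1.96 (from standard normal table)

Sample size formula for proportion z-interval: n = z*²p̂(1-p̂)/E²

n = 1.96² × 0.69 × 0.31 / 0.038²
  = 3.8416 × 0.2139 / 0.001444
  = 569.0570

Round up to the nearest whole number: n = 570

570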